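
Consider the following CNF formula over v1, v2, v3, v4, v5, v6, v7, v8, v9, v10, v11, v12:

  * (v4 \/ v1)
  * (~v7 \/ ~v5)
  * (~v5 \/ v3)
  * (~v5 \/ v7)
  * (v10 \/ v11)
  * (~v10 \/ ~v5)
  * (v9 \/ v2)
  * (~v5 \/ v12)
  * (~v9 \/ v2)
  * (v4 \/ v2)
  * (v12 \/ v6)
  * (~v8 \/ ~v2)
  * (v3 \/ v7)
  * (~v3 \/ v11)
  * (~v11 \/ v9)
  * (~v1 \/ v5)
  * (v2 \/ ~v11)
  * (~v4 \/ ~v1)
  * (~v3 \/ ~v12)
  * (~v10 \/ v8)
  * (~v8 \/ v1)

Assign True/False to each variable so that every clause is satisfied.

v1=F, v2=T, v3=T, v4=T, v5=F, v6=T, v7=T, v8=F, v9=T, v10=F, v11=T, v12=F

Check each clause:
  1. (v1 \/ v4) — v4 is true.
  2. (~v5 \/ ~v7) — ~v5 is true.
  3. (v3 \/ ~v5) — v3 is true.
  4. (v7 \/ ~v5) — ~v5 is true.
  5. (v11 \/ v10) — v11 is true.
  6. (~v10 \/ ~v5) — ~v5 is true.
  7. (v9 \/ v2) — v9 is true.
  8. (v12 \/ ~v5) — ~v5 is true.
  9. (~v9 \/ v2) — v2 is true.
  10. (v4 \/ v2) — v2 is true.
  11. (v12 \/ v6) — v6 is true.
  12. (~v2 \/ ~v8) — ~v8 is true.
  13. (v3 \/ v7) — v3 is true.
  14. (~v3 \/ v11) — v11 is true.
  15. (v9 \/ ~v11) — v9 is true.
  16. (v5 \/ ~v1) — ~v1 is true.
  17. (~v11 \/ v2) — v2 is true.
  18. (~v4 \/ ~v1) — ~v1 is true.
  19. (~v3 \/ ~v12) — ~v12 is true.
  20. (v8 \/ ~v10) — ~v10 is true.
  21. (v1 \/ ~v8) — ~v8 is true.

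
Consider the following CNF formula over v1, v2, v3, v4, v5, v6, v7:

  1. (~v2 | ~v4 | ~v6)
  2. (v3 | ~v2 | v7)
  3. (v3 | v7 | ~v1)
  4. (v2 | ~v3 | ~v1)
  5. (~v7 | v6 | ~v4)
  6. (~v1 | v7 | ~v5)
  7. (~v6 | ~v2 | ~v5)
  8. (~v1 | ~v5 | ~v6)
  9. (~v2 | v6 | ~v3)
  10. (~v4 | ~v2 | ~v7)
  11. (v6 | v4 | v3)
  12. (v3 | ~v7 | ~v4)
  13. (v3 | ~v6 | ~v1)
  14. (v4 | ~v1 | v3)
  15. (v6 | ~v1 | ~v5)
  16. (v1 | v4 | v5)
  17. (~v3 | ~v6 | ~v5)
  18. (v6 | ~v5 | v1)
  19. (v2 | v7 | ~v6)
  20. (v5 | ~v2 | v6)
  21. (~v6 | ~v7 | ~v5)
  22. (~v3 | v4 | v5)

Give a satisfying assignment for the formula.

Try v1 = False.
Try v2 = False.
Try v3 = False.
The remaining clauses are satisfied by v4 = True, v5 = False, v6 = False, v7 = False.

v1=F  v2=F  v3=F  v4=T  v5=F  v6=F  v7=F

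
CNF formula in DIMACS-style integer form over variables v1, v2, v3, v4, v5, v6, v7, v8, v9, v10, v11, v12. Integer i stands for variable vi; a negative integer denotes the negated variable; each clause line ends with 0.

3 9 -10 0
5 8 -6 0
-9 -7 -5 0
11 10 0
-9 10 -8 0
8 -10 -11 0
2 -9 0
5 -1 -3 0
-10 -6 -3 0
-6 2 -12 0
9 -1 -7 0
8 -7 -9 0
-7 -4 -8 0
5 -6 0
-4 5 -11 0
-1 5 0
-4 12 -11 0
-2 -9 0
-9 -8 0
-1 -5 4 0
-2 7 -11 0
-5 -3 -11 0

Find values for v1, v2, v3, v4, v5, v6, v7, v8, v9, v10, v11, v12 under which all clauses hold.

v1 occurs only negated in the remaining clauses — set v1 = False.
Pure literal: v6 appears only negated; assign v6 = False.
Branch on v2: take v2 = False.
  then v9 is forced to False.
Branch on v3: take v3 = True.
For the remaining variables, v4 = True, v5 = True, v7 = True, v8 = False, v10 = True, v11 = False, v12 = True works.

v1=False, v2=False, v3=True, v4=True, v5=True, v6=False, v7=True, v8=False, v9=False, v10=True, v11=False, v12=True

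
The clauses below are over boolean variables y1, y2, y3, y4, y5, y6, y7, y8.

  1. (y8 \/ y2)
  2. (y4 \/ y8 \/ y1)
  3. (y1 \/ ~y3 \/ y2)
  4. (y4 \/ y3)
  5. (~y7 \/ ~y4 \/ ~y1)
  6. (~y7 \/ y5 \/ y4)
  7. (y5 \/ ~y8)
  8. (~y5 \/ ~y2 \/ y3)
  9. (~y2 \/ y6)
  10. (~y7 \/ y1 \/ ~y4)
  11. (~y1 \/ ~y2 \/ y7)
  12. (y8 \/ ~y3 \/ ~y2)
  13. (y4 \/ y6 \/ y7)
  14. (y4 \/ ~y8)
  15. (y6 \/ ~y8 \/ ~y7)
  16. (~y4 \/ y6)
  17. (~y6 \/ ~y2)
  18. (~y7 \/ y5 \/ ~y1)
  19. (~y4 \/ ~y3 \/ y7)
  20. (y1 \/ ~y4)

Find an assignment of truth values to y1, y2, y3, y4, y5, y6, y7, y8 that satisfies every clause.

y1=True  y2=False  y3=False  y4=True  y5=True  y6=True  y7=False  y8=True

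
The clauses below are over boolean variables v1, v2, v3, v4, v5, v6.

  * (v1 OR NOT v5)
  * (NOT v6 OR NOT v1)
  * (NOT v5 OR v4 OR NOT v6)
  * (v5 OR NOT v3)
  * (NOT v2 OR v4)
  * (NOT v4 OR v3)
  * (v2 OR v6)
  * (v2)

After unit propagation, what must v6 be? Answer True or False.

(v2) is a unit clause: v2 = True.
(NOT v2 OR v4): since v2 = True, the clause reduces to (v4). v4 = True.
In (NOT v4 OR v3), NOT v4 is now false; v3 must hold, so v3 = True.
(NOT v3 OR v5) with v3 = True leaves only v5, so v5 = True.
(NOT v5 OR v1) with v5 = True leaves only v1, so v1 = True.
(NOT v1 OR NOT v6): since v1 = True, the clause reduces to (NOT v6). v6 = False.

False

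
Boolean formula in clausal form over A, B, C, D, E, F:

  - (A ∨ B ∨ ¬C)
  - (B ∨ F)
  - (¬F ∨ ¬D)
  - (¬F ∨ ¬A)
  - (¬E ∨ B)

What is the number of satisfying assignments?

21

Case analysis on B and F:
  B=T, F=T: remaining (A,C,D,E) ∈ {(F,F,F,F); (F,F,F,T); (F,T,F,F); (F,T,F,T)} — 4.
  B=T, F=F: A, C, D, E free → 2^4 = 16.
  B=F, F=T: remaining (A,C,D,E) ∈ {(F,F,F,F)} — 1.
  B=F, F=F: a clause becomes empty — 0.
Total: 4 + 16 + 1 + 0 = 21.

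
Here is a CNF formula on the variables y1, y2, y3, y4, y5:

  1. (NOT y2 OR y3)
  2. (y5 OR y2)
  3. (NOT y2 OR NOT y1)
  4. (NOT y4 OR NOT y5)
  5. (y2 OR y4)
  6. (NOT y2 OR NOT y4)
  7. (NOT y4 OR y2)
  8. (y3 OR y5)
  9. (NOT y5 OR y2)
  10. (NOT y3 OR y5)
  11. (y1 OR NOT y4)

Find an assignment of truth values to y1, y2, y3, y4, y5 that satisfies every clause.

y1=False, y2=True, y3=True, y4=False, y5=True

Check each clause:
  1. (NOT y2 OR y3) — y3 is true.
  2. (y2 OR y5) — y2 is true.
  3. (NOT y2 OR NOT y1) — NOT y1 is true.
  4. (NOT y5 OR NOT y4) — NOT y4 is true.
  5. (y4 OR y2) — y2 is true.
  6. (NOT y2 OR NOT y4) — NOT y4 is true.
  7. (y2 OR NOT y4) — y2 is true.
  8. (y3 OR y5) — y3 is true.
  9. (NOT y5 OR y2) — y2 is true.
  10. (NOT y3 OR y5) — y5 is true.
  11. (y1 OR NOT y4) — NOT y4 is true.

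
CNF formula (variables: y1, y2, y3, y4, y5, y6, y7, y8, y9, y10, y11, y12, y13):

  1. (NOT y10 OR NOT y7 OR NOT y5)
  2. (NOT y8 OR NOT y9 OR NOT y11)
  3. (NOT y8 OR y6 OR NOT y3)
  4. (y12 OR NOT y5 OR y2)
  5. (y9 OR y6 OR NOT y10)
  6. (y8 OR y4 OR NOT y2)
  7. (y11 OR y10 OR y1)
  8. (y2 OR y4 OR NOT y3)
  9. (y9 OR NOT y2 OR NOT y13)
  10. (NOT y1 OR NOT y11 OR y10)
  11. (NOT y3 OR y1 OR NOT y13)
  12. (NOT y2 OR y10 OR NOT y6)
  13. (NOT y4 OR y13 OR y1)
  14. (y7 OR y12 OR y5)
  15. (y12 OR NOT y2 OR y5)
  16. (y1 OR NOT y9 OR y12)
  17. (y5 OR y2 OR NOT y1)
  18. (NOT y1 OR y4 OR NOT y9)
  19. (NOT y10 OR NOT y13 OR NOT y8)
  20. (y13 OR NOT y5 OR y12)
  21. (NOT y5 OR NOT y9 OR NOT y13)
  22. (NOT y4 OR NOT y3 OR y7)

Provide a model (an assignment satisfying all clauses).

y1=1, y2=1, y3=0, y4=1, y5=1, y6=0, y7=0, y8=1, y9=1, y10=1, y11=0, y12=1, y13=0

Check each clause:
  1. (NOT y7 OR NOT y5 OR NOT y10) — NOT y7 is true.
  2. (NOT y8 OR NOT y9 OR NOT y11) — NOT y11 is true.
  3. (NOT y3 OR y6 OR NOT y8) — NOT y3 is true.
  4. (y2 OR y12 OR NOT y5) — y2 is true.
  5. (NOT y10 OR y6 OR y9) — y9 is true.
  6. (y8 OR NOT y2 OR y4) — y8 is true.
  7. (y10 OR y11 OR y1) — y1 is true.
  8. (NOT y3 OR y4 OR y2) — y2 is true.
  9. (y9 OR NOT y13 OR NOT y2) — y9 is true.
  10. (y10 OR NOT y11 OR NOT y1) — y10 is true.
  11. (NOT y13 OR NOT y3 OR y1) — y1 is true.
  12. (y10 OR NOT y2 OR NOT y6) — y10 is true.
  13. (y13 OR NOT y4 OR y1) — y1 is true.
  14. (y5 OR y12 OR y7) — y12 is true.
  15. (y12 OR NOT y2 OR y5) — y12 is true.
  16. (y12 OR NOT y9 OR y1) — y1 is true.
  17. (y5 OR y2 OR NOT y1) — y2 is true.
  18. (NOT y1 OR y4 OR NOT y9) — y4 is true.
  19. (NOT y8 OR NOT y13 OR NOT y10) — NOT y13 is true.
  20. (y12 OR NOT y5 OR y13) — y12 is true.
  21. (NOT y9 OR NOT y13 OR NOT y5) — NOT y13 is true.
  22. (NOT y3 OR y7 OR NOT y4) — NOT y3 is true.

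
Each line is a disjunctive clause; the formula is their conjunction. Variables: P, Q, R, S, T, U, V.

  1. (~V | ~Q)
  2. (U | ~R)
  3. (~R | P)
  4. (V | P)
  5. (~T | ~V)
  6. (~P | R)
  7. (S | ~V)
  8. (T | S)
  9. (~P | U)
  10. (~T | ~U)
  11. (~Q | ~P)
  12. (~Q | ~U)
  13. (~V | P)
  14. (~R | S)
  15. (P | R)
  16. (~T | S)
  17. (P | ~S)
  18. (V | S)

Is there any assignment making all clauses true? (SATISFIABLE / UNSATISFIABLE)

Pure literal: Q appears only negated; assign Q = False.
Try P = True.
  then R is forced to True.
  then U is forced to True.
  then T is forced to False.
  then S is forced to True.
V is now unconstrained; take V = False.
So P = T, Q = F, R = T, S = T, T = F, U = T, V = F is a satisfying assignment.

SATISFIABLE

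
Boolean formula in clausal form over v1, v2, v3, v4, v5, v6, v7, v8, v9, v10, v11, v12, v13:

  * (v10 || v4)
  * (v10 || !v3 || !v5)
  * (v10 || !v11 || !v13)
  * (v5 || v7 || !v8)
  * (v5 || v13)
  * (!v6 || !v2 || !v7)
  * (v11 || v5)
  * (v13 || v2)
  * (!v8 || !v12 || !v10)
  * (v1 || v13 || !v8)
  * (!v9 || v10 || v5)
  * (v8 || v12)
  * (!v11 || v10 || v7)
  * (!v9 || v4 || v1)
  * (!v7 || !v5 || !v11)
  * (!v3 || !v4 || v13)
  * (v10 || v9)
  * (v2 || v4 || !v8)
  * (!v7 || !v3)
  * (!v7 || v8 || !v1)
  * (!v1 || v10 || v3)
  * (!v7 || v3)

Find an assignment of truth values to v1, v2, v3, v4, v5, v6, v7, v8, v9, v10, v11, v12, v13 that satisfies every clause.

v1 = T, v2 = T, v3 = F, v4 = T, v5 = T, v6 = T, v7 = F, v8 = T, v9 = F, v10 = T, v11 = T, v12 = F, v13 = F

Check each clause:
  1. (v10 || v4) — v10 is true.
  2. (!v3 || !v5 || v10) — v10 is true.
  3. (!v11 || v10 || !v13) — v10 is true.
  4. (v5 || v7 || !v8) — v5 is true.
  5. (v13 || v5) — v5 is true.
  6. (!v6 || !v7 || !v2) — !v7 is true.
  7. (v5 || v11) — v11 is true.
  8. (v2 || v13) — v2 is true.
  9. (!v12 || !v10 || !v8) — !v12 is true.
  10. (v13 || v1 || !v8) — v1 is true.
  11. (!v9 || v10 || v5) — v10 is true.
  12. (v12 || v8) — v8 is true.
  13. (!v11 || v7 || v10) — v10 is true.
  14. (!v9 || v1 || v4) — v1 is true.
  15. (!v7 || !v5 || !v11) — !v7 is true.
  16. (!v3 || v13 || !v4) — !v3 is true.
  17. (v9 || v10) — v10 is true.
  18. (v4 || !v8 || v2) — v2 is true.
  19. (!v7 || !v3) — !v7 is true.
  20. (v8 || !v1 || !v7) — v8 is true.
  21. (!v1 || v10 || v3) — v10 is true.
  22. (v3 || !v7) — !v7 is true.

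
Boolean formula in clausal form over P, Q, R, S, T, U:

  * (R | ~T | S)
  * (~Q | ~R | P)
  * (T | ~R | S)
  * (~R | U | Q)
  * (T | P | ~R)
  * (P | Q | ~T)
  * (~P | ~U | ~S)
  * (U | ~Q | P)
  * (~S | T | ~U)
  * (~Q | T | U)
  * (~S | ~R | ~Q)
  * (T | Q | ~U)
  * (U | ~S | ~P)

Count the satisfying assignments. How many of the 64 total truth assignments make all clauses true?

9

Split on Q, then T.
  Q=T, T=T: remaining (P,R,S,U) ∈ {(F,F,T,T); (T,T,F,F); (T,T,F,T)} — 3.
  Q=T, T=F: remaining (P,R,S,U) ∈ {(F,F,F,T); (T,F,F,T)} — 2.
  Q=F, T=T: remaining (P,R,S,U) ∈ {(T,T,F,T)} — 1.
  Q=F, T=F: remaining (P,R,S,U) ∈ {(F,F,F,F); (F,F,T,F); (T,F,F,F)} — 3.
Total: 3 + 2 + 1 + 3 = 9.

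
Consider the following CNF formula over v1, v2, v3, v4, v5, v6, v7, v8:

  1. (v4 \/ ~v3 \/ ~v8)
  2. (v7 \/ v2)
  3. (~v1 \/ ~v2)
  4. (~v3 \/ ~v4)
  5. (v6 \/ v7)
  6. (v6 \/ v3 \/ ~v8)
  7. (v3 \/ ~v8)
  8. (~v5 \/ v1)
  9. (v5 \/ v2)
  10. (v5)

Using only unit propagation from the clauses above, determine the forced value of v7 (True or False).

Unit clause (v5) sets v5 = True.
(v1 \/ ~v5) with v5 = True leaves only v1, so v1 = True.
(~v1 \/ ~v2) with v1 = True leaves only ~v2, so v2 = False.
In (v2 \/ v7), v2 is now false; v7 must hold, so v7 = True.

True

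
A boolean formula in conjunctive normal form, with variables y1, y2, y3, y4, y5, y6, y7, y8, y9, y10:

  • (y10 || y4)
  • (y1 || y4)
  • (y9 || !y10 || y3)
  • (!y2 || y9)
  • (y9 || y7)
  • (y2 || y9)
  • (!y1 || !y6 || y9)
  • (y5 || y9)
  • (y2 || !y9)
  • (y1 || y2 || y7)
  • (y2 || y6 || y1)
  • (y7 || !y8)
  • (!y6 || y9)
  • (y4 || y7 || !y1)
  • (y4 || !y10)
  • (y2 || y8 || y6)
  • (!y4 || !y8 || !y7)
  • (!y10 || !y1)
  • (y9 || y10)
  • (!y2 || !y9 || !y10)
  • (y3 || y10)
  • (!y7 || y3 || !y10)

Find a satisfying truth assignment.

y1=0  y2=1  y3=1  y4=1  y5=1  y6=1  y7=0  y8=0  y9=1  y10=0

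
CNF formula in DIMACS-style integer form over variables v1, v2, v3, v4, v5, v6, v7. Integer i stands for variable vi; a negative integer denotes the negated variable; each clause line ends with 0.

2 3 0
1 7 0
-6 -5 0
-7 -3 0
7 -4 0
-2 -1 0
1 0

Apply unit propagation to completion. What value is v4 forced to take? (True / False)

(v1) stands alone — v1 = True.
From (!v2 || !v1) and v1 = True: v2 = False.
From (v3 || v2) and v2 = False: v3 = True.
(!v3 || !v7) with v3 = True leaves only !v7, so v7 = False.
In (!v4 || v7), v7 is now false; !v4 must hold, so v4 = False.

False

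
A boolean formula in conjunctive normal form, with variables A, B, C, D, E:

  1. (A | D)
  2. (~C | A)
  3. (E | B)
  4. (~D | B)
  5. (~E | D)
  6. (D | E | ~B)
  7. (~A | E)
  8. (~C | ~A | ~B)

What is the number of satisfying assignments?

3

The models are:
  A=0 B=1 C=0 D=1 E=0
  A=0 B=1 C=0 D=1 E=1
  A=1 B=1 C=0 D=1 E=1
Count: 3.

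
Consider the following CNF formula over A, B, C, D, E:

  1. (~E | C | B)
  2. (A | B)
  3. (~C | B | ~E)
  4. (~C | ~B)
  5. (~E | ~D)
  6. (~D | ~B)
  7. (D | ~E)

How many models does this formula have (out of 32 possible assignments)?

6

Satisfying assignments:
  A=F B=T C=F D=F E=F
  A=T B=F C=F D=F E=F
  A=T B=F C=F D=T E=F
  A=T B=F C=T D=F E=F
  A=T B=F C=T D=T E=F
  A=T B=T C=F D=F E=F
That's 6 in total.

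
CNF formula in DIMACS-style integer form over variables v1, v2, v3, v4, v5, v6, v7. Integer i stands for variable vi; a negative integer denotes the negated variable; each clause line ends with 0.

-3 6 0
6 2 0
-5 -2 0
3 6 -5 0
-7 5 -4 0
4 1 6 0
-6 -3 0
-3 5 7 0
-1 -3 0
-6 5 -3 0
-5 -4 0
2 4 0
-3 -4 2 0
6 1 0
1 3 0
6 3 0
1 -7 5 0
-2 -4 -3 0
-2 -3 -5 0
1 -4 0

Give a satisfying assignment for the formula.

v1=True, v2=False, v3=False, v4=True, v5=False, v6=True, v7=False

Check each clause:
  1. (v6 ∨ ¬v3) — ¬v3 is true.
  2. (v6 ∨ v2) — v6 is true.
  3. (¬v2 ∨ ¬v5) — ¬v5 is true.
  4. (v3 ∨ v6 ∨ ¬v5) — ¬v5 is true.
  5. (v5 ∨ ¬v4 ∨ ¬v7) — ¬v7 is true.
  6. (v6 ∨ v1 ∨ v4) — v1 is true.
  7. (¬v3 ∨ ¬v6) — ¬v3 is true.
  8. (v5 ∨ v7 ∨ ¬v3) — ¬v3 is true.
  9. (¬v1 ∨ ¬v3) — ¬v3 is true.
  10. (v5 ∨ ¬v6 ∨ ¬v3) — ¬v3 is true.
  11. (¬v4 ∨ ¬v5) — ¬v5 is true.
  12. (v4 ∨ v2) — v4 is true.
  13. (¬v3 ∨ ¬v4 ∨ v2) — ¬v3 is true.
  14. (v6 ∨ v1) — v1 is true.
  15. (v3 ∨ v1) — v1 is true.
  16. (v6 ∨ v3) — v6 is true.
  17. (v1 ∨ ¬v7 ∨ v5) — v1 is true.
  18. (¬v2 ∨ ¬v3 ∨ ¬v4) — ¬v3 is true.
  19. (¬v3 ∨ ¬v2 ∨ ¬v5) — ¬v5 is true.
  20. (v1 ∨ ¬v4) — v1 is true.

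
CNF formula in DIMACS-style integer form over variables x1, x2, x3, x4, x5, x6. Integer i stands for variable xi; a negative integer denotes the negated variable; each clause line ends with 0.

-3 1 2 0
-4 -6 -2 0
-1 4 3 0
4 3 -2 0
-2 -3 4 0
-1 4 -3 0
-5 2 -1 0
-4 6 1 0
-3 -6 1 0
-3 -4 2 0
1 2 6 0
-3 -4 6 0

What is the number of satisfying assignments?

Case analysis on x3 and x4:
  x3=1, x4=1: a clause becomes empty — 0.
  x3=1, x4=0: a clause becomes empty — 0.
  x3=0, x4=1: 6 of the 16 assignments to (x1,x2,x5,x6) work.
  x3=0, x4=0: remaining (x1,x2,x5,x6) ∈ {(0,0,0,1); (0,0,1,1)} — 2.
Total: 0 + 0 + 6 + 2 = 8.

8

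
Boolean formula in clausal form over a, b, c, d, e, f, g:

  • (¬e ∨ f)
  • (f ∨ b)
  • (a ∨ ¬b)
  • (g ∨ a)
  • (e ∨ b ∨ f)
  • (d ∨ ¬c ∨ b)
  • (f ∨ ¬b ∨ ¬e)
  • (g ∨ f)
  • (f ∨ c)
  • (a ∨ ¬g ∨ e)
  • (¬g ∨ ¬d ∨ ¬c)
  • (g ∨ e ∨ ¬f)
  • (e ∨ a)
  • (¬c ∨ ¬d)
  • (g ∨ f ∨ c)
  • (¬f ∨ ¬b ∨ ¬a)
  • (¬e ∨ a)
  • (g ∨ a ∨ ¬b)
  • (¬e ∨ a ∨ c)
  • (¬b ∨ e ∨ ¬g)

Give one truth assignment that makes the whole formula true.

Branch on a: take a = True.
For the remaining variables, b = False, c = False, d = True, e = True, f = True, g = True works.
Every clause has at least one true literal under this assignment.

a = True  b = False  c = False  d = True  e = True  f = True  g = True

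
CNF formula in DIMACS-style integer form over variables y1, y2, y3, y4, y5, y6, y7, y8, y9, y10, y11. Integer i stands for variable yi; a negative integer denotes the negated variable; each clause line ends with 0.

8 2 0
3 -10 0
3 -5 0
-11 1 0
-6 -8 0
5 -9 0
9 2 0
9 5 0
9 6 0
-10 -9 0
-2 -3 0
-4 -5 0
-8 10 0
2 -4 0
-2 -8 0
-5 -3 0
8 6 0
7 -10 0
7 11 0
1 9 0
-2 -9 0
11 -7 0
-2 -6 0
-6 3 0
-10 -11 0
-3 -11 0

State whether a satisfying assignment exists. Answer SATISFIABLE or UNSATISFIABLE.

y2 = True:
  propagation gives y3=False, y10=False, y5=False, y9=False; an empty clause results — contradiction.
y2 = False:
  propagation gives y8=True, y6=False, y9=True, y5=True; an empty clause results — contradiction.
Every branch closes, so no satisfying assignment exists.

UNSATISFIABLE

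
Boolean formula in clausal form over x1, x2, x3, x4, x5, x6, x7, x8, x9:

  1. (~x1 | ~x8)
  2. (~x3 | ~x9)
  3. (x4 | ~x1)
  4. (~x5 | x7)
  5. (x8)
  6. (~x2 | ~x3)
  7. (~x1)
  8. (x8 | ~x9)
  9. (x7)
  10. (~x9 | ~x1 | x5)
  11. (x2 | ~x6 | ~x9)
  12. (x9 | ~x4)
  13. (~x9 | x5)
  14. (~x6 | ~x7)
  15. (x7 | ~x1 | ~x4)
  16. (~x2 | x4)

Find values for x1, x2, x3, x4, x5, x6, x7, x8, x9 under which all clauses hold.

x1=False, x2=False, x3=False, x4=False, x5=False, x6=False, x7=True, x8=True, x9=False

Unit propagation: (x8) forces x8 = True.
The clause (~x1) is unit: x1 must be False.
The clause (x7) is unit: x7 must be True.
The clause (~x6) is unit: x6 must be False.
x2 occurs only negated in the remaining clauses — set x2 = False.
Pure literal: x3 appears only negated; assign x3 = False.
Try x4 = False.
Branch on x5: take x5 = False.
  then x9 is forced to False.
Check each clause:
  1. (~x1 | ~x8) — ~x1 is true.
  2. (~x3 | ~x9) — ~x3 is true.
  3. (~x1 | x4) — ~x1 is true.
  4. (x7 | ~x5) — ~x5 is true.
  5. (x8) — x8 is true.
  6. (~x2 | ~x3) — ~x3 is true.
  7. (~x1) — ~x1 is true.
  8. (x8 | ~x9) — x8 is true.
  9. (x7) — x7 is true.
  10. (~x9 | x5 | ~x1) — ~x1 is true.
  11. (~x6 | ~x9 | x2) — ~x6 is true.
  12. (x9 | ~x4) — ~x4 is true.
  13. (~x9 | x5) — ~x9 is true.
  14. (~x7 | ~x6) — ~x6 is true.
  15. (~x4 | ~x1 | x7) — ~x4 is true.
  16. (~x2 | x4) — ~x2 is true.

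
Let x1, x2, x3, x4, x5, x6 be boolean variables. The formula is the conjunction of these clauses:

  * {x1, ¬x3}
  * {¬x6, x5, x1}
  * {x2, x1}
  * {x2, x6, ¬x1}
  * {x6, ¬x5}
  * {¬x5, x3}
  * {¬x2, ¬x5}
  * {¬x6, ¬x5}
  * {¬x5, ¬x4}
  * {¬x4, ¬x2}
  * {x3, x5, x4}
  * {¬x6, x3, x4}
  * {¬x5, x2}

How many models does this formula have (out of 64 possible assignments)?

Satisfying assignments:
  x1=1 x2=0 x3=0 x4=1 x5=0 x6=1
  x1=1 x2=0 x3=1 x4=0 x5=0 x6=1
  x1=1 x2=0 x3=1 x4=1 x5=0 x6=1
  x1=1 x2=1 x3=1 x4=0 x5=0 x6=0
  x1=1 x2=1 x3=1 x4=0 x5=0 x6=1
That's 5 in total.

5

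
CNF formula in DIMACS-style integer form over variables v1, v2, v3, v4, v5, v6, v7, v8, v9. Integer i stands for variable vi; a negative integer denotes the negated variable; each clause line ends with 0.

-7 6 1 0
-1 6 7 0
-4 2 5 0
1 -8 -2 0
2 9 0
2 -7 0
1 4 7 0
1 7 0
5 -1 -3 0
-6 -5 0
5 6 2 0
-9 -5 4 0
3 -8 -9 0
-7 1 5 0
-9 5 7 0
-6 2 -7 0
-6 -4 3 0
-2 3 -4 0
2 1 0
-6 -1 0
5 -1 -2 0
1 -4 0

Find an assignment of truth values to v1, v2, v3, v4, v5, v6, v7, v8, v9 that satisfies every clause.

Pure literal: v8 appears only negated; assign v8 = False.
Branch on v1: take v1 = True.
  then v6 is forced to False.
  then v7 is forced to True.
  then v2 is forced to True.
  then v5 is forced to True.
The remaining clauses are satisfied by v3 = True, v4 = False, v9 = False.
Every clause has at least one true literal under this assignment.
Check each clause:
  1. {¬v7, v1, v6} — v1 is true.
  2. {v7, ¬v1, v6} — v7 is true.
  3. {v5, ¬v4, v2} — v2 is true.
  4. {¬v8, v1, ¬v2} — ¬v8 is true.
  5. {v9, v2} — v2 is true.
  6. {¬v7, v2} — v2 is true.
  7. {v4, v1, v7} — v1 is true.
  8. {v1, v7} — v1 is true.
  9. {v5, ¬v1, ¬v3} — v5 is true.
  10. {¬v6, ¬v5} — ¬v6 is true.
  11. {v6, v2, v5} — v2 is true.
  12. {¬v9, ¬v5, v4} — ¬v9 is true.
  13. {¬v9, ¬v8, v3} — ¬v8 is true.
  14. {v1, ¬v7, v5} — v1 is true.
  15. {v7, v5, ¬v9} — ¬v9 is true.
  16. {v2, ¬v6, ¬v7} — v2 is true.
  17. {v3, ¬v6, ¬v4} — ¬v6 is true.
  18. {¬v2, v3, ¬v4} — v3 is true.
  19. {v2, v1} — v1 is true.
  20. {¬v1, ¬v6} — ¬v6 is true.
  21. {¬v2, ¬v1, v5} — v5 is true.
  22. {v1, ¬v4} — v1 is true.

v1=True  v2=True  v3=True  v4=False  v5=True  v6=False  v7=True  v8=False  v9=False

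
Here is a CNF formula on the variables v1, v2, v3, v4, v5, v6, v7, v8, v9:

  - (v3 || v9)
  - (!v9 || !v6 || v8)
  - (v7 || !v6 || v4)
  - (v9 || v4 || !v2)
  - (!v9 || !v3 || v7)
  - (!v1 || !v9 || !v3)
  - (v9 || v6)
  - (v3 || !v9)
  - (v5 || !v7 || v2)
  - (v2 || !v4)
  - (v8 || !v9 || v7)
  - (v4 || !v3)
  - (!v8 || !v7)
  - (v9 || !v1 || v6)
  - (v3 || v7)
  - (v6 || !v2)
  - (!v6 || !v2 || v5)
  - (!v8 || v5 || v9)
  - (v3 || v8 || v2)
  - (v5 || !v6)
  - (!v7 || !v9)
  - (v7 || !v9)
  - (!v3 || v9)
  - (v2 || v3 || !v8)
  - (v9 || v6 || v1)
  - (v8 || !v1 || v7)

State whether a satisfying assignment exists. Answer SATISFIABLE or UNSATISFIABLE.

UNSATISFIABLE

v9 = True:
  propagation gives v3=True, v7=True; an empty clause results — contradiction.
v9 = False:
  propagation gives v3=True; an empty clause results — contradiction.
Every branch closes, so no satisfying assignment exists.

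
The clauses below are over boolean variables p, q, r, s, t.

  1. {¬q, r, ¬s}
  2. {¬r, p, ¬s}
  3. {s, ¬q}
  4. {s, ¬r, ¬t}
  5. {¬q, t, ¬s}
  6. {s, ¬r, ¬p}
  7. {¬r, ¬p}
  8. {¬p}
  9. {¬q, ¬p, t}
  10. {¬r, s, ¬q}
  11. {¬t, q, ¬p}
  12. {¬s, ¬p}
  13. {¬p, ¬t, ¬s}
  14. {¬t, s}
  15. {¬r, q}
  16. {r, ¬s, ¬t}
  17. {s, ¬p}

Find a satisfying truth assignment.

p = False, q = False, r = False, s = False, t = False

(¬p) is a unit clause, so p = False.
Try q = False.
  then r is forced to False.
Try s = False.
  then t is forced to False.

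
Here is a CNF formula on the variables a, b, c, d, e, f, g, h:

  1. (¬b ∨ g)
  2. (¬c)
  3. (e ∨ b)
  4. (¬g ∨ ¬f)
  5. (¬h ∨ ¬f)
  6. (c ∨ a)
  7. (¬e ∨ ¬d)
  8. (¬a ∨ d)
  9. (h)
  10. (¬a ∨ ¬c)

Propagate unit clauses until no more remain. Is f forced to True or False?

False

(¬c) stands alone — c = False.
In (a ∨ c), c is now false; a must hold, so a = True.
In (d ∨ ¬a), ¬a is now false; d must hold, so d = True.
From (¬e ∨ ¬d) and d = True: e = False.
In (b ∨ e), e is now false; b must hold, so b = True.
From (¬b ∨ g) and b = True: g = True.
(¬g ∨ ¬f) with g = True leaves only ¬f, so f = False.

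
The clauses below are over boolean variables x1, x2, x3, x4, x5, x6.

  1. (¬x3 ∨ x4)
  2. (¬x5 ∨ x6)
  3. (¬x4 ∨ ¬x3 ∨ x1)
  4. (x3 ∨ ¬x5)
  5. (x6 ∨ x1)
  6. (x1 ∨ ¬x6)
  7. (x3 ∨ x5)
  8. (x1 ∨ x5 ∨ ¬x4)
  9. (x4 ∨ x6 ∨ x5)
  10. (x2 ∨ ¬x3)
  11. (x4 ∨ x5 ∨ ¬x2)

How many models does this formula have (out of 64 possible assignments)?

3

The models are:
  x1=1 x2=1 x3=1 x4=1 x5=0 x6=0
  x1=1 x2=1 x3=1 x4=1 x5=0 x6=1
  x1=1 x2=1 x3=1 x4=1 x5=1 x6=1
That's 3 in total.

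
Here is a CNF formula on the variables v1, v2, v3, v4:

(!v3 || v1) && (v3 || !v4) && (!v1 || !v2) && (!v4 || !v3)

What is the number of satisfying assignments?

4

Satisfying assignments:
  v1=0 v2=0 v3=0 v4=0
  v1=0 v2=1 v3=0 v4=0
  v1=1 v2=0 v3=0 v4=0
  v1=1 v2=0 v3=1 v4=0
Count: 4.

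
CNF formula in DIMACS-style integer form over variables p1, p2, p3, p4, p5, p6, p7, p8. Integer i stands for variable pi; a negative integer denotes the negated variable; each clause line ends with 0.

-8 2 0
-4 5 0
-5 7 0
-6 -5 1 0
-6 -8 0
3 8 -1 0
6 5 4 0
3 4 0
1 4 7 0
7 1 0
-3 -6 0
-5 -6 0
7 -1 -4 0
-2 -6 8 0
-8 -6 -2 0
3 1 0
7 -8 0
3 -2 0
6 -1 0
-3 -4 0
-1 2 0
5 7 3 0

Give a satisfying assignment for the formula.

p1=F, p2=T, p3=T, p4=F, p5=T, p6=F, p7=T, p8=F

p7 occurs only positively in the remaining clauses — set p7 = True.
Set p1 = False and propagate.
  then p3 is forced to True.
  then p6 is forced to False.
  then p4 is forced to False.
  then p5 is forced to True.
Branch on p2: take p2 = True.
p8 is now unconstrained; take p8 = False.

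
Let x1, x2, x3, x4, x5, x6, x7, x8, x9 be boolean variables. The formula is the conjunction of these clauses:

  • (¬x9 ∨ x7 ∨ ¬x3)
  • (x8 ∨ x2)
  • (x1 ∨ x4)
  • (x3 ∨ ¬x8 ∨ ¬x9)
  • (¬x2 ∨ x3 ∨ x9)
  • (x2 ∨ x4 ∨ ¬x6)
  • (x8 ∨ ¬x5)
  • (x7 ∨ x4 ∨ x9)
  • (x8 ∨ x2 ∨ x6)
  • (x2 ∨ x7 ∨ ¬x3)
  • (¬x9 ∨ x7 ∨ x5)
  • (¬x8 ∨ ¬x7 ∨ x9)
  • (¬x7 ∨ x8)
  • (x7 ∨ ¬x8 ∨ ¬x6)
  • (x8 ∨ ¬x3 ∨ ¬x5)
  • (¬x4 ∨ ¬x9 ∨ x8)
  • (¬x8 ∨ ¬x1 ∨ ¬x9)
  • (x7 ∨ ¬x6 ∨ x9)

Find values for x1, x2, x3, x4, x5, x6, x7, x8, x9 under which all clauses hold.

x1=F, x2=T, x3=T, x4=T, x5=T, x6=F, x7=T, x8=T, x9=T

Check each clause:
  1. (¬x3 ∨ ¬x9 ∨ x7) — x7 is true.
  2. (x8 ∨ x2) — x8 is true.
  3. (x4 ∨ x1) — x4 is true.
  4. (¬x9 ∨ x3 ∨ ¬x8) — x3 is true.
  5. (x9 ∨ x3 ∨ ¬x2) — x9 is true.
  6. (x4 ∨ x2 ∨ ¬x6) — x2 is true.
  7. (x8 ∨ ¬x5) — x8 is true.
  8. (x4 ∨ x9 ∨ x7) — x9 is true.
  9. (x2 ∨ x8 ∨ x6) — x8 is true.
  10. (x7 ∨ ¬x3 ∨ x2) — x2 is true.
  11. (x5 ∨ x7 ∨ ¬x9) — x5 is true.
  12. (¬x8 ∨ ¬x7 ∨ x9) — x9 is true.
  13. (x8 ∨ ¬x7) — x8 is true.
  14. (¬x8 ∨ ¬x6 ∨ x7) — ¬x6 is true.
  15. (x8 ∨ ¬x3 ∨ ¬x5) — x8 is true.
  16. (x8 ∨ ¬x9 ∨ ¬x4) — x8 is true.
  17. (¬x9 ∨ ¬x8 ∨ ¬x1) — ¬x1 is true.
  18. (x7 ∨ ¬x6 ∨ x9) — x9 is true.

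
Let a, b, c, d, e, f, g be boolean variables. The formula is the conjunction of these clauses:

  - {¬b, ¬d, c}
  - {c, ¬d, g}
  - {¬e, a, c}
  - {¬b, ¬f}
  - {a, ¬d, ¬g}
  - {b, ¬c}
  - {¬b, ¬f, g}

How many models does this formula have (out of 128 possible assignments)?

36

Case analysis on b and c:
  b=T, c=T: e free; 7 ways for (a,d,f,g) × 2^1 = 14.
  b=T, c=F: g free; 3 ways for (a,d,e,f) × 2^1 = 6.
  b=F, c=T: a clause becomes empty — 0.
  b=F, c=F: f free; 8 ways for (a,d,e,g) × 2^1 = 16.
Total: 14 + 6 + 0 + 16 = 36.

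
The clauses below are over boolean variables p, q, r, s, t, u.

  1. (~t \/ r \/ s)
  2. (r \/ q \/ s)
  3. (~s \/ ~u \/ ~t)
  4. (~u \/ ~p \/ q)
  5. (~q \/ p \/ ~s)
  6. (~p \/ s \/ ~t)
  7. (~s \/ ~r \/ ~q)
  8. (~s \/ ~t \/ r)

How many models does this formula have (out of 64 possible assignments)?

Split on s, then q.
  s=1, q=1: remaining (p,r,t,u) ∈ {(1,0,0,0); (1,0,0,1)} — 2.
  s=1, q=0: 8 of the 16 assignments to (p,r,t,u) work.
  s=0, q=1: u free; 5 ways for (p,r,t) × 2^1 = 10.
  s=0, q=0: 5 of the 16 assignments to (p,r,t,u) work.
Total: 2 + 8 + 10 + 5 = 25.

25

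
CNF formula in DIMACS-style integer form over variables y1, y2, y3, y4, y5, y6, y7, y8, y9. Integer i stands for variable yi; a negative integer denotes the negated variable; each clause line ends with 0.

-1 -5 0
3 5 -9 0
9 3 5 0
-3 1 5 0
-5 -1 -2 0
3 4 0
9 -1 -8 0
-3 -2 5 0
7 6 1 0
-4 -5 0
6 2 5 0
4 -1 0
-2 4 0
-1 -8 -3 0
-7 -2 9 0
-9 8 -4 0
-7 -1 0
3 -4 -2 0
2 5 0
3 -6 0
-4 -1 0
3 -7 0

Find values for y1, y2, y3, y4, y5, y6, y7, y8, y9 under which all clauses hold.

Try y1 = False.
Branch on y2: take y2 = False.
  then y5 is forced to True.
  then y4 is forced to False.
  then y3 is forced to True.
The remaining clauses are satisfied by y6 = True, y7 = True, y8 = True, y9 = False.

y1=F, y2=F, y3=T, y4=F, y5=T, y6=T, y7=T, y8=T, y9=F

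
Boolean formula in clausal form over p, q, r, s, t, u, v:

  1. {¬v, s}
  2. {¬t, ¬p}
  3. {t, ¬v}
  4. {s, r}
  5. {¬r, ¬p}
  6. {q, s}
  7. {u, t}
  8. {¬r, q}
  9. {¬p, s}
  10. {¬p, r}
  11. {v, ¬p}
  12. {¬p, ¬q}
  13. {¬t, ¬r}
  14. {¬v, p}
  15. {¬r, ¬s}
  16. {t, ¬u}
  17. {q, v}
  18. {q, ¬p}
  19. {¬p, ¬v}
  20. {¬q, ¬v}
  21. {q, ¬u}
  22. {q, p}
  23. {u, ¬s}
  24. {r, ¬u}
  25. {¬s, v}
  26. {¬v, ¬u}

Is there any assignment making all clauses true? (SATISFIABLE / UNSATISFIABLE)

UNSATISFIABLE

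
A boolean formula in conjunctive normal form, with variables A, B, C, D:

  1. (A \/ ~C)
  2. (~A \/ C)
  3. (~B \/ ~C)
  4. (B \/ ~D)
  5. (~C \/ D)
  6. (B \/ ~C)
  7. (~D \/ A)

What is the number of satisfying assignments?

2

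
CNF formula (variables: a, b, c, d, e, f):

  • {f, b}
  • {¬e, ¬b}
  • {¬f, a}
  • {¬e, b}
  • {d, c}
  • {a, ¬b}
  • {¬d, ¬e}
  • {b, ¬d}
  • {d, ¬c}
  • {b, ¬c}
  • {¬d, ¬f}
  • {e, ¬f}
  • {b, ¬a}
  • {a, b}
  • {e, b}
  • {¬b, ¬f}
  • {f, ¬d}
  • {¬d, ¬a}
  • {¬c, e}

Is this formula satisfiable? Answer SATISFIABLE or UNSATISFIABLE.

UNSATISFIABLE

b = True:
  propagation gives e=False, a=True, f=False, d=False; an empty clause results — contradiction.
b = False:
  propagation gives f=True, a=True; an empty clause results — contradiction.
Every branch closes, so no satisfying assignment exists.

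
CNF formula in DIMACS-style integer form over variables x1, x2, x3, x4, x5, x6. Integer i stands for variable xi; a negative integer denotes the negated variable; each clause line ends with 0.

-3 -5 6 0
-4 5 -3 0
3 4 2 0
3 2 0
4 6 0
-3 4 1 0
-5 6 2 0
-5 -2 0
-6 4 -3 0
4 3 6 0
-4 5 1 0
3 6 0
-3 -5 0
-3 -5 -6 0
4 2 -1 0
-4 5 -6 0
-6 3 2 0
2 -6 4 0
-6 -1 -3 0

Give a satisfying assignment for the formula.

x1=T, x2=T, x3=F, x4=F, x5=F, x6=T

Set x1 = True and propagate.
Set x2 = True and propagate.
  then x5 is forced to False.
Try x3 = False.
  then x6 is forced to True.
  then x4 is forced to False.
Every clause has at least one true literal under this assignment.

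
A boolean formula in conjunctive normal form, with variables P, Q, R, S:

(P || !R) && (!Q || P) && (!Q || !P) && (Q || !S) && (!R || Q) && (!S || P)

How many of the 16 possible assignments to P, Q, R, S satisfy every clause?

2

Satisfying assignments:
  P=0 Q=0 R=0 S=0
  P=1 Q=0 R=0 S=0
Count: 2.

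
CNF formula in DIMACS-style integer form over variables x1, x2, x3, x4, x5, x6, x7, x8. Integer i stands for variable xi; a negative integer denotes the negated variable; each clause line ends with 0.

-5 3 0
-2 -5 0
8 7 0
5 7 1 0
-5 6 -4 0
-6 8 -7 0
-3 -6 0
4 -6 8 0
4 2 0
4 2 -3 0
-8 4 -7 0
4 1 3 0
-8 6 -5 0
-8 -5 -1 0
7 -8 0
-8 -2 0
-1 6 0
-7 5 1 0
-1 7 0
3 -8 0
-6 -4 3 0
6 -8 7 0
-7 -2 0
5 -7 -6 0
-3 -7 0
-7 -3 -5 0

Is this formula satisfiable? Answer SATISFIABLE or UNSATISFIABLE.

UNSATISFIABLE

x7 = True:
  propagation gives x2=False, x4=True, x3=False, x5=False; an empty clause results — contradiction.
x7 = False:
  propagation gives x8=True; an empty clause results — contradiction.
Every branch closes, so no satisfying assignment exists.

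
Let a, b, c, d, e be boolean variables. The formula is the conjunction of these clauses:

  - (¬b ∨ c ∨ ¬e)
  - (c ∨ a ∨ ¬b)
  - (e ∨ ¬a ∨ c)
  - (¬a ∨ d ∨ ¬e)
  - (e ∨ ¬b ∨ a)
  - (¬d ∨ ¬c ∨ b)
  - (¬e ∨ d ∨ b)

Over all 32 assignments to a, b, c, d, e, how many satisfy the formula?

11

Case analysis on b and e:
  b=1, e=1: remaining (a,c,d) ∈ {(0,1,0); (0,1,1); (1,1,1)} — 3.
  b=1, e=0: remaining (a,c,d) ∈ {(1,1,0); (1,1,1)} — 2.
  b=0, e=1: remaining (a,c,d) ∈ {(0,0,1); (1,0,1)} — 2.
  b=0, e=0: remaining (a,c,d) ∈ {(0,0,0); (0,0,1); (0,1,0); (1,1,0)} — 4.
Total: 3 + 2 + 2 + 4 = 11.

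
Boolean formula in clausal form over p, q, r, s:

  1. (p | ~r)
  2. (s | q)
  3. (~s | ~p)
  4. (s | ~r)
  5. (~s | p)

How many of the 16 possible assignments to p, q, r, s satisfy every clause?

2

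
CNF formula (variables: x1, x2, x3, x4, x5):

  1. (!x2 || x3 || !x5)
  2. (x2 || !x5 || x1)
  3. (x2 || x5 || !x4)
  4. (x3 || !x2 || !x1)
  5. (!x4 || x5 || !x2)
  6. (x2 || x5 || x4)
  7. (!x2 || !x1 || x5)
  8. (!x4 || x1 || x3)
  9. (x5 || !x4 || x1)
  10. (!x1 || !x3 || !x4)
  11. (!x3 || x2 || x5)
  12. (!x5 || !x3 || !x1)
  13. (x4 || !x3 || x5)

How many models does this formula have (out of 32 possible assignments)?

Satisfying assignments:
  x1=F x2=T x3=F x4=F x5=F
  x1=F x2=T x3=T x4=F x5=T
  x1=F x2=T x3=T x4=T x5=T
  x1=T x2=F x3=F x4=F x5=T
  x1=T x2=F x3=F x4=T x5=T
Count: 5.

5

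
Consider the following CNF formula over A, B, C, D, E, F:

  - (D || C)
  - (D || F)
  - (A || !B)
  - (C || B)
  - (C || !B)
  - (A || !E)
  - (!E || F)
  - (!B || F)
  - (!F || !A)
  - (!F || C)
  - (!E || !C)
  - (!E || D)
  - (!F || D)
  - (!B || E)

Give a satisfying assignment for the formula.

A=0, B=0, C=1, D=1, E=0, F=0

Check each clause:
  1. (D || C) — C is true.
  2. (F || D) — D is true.
  3. (!B || A) — !B is true.
  4. (B || C) — C is true.
  5. (!B || C) — C is true.
  6. (A || !E) — !E is true.
  7. (!E || F) — !E is true.
  8. (F || !B) — !B is true.
  9. (!A || !F) — !F is true.
  10. (!F || C) — !F is true.
  11. (!C || !E) — !E is true.
  12. (!E || D) — !E is true.
  13. (!F || D) — !F is true.
  14. (!B || E) — !B is true.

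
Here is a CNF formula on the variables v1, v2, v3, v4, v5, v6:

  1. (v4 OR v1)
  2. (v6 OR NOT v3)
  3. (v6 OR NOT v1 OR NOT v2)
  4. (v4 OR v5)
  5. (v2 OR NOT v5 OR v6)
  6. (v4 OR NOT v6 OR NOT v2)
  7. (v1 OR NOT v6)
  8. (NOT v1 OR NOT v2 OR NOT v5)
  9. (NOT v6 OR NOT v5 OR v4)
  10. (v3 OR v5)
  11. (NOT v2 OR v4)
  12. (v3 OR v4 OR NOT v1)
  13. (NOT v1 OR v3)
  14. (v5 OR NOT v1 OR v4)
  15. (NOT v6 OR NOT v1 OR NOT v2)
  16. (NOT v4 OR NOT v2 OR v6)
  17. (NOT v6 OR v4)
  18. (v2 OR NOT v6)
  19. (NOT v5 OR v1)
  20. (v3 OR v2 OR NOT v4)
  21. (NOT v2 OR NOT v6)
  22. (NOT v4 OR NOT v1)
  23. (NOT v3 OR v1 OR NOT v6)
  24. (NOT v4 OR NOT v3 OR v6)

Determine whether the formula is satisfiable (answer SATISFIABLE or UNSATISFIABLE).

v6 = True:
  propagation gives v1=True, v3=True, v2=False; an empty clause results — contradiction.
v6 = False:
  propagation gives v3=False, v5=True, v2=True, v1=False; an empty clause results — contradiction.
Every branch closes, so no satisfying assignment exists.

UNSATISFIABLE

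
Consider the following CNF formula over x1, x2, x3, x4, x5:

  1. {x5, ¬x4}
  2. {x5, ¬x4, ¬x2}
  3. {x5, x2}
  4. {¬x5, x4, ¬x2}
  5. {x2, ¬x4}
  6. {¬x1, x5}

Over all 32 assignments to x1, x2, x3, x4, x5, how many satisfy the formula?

10

Split on x5, then x2.
  x5=1, x2=1: remaining (x1,x3,x4) ∈ {(0,0,1); (0,1,1); (1,0,1); (1,1,1)} — 4.
  x5=1, x2=0: remaining (x1,x3,x4) ∈ {(0,0,0); (0,1,0); (1,0,0); (1,1,0)} — 4.
  x5=0, x2=1: remaining (x1,x3,x4) ∈ {(0,0,0); (0,1,0)} — 2.
  x5=0, x2=0: a clause becomes empty — 0.
Total: 4 + 4 + 2 + 0 = 10.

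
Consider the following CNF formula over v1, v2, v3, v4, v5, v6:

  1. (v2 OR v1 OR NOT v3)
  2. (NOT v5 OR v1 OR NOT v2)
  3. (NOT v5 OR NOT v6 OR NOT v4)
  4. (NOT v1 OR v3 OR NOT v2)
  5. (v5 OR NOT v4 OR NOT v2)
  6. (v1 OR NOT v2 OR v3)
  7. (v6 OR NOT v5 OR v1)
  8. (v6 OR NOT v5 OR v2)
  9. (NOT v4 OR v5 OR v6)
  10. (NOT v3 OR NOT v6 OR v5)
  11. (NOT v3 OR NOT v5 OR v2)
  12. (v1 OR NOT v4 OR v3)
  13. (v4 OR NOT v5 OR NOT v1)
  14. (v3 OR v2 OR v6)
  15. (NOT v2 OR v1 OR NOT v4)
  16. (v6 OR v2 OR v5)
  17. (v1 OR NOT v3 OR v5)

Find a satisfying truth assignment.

v1=T, v2=T, v3=T, v4=F, v5=F, v6=F

Branch on v1: take v1 = True.
Branch on v2: take v2 = True.
  then v3 is forced to True.
Branch on v4: take v4 = False.
  then v5 is forced to False.
  then v6 is forced to False.
Every clause has at least one true literal under this assignment.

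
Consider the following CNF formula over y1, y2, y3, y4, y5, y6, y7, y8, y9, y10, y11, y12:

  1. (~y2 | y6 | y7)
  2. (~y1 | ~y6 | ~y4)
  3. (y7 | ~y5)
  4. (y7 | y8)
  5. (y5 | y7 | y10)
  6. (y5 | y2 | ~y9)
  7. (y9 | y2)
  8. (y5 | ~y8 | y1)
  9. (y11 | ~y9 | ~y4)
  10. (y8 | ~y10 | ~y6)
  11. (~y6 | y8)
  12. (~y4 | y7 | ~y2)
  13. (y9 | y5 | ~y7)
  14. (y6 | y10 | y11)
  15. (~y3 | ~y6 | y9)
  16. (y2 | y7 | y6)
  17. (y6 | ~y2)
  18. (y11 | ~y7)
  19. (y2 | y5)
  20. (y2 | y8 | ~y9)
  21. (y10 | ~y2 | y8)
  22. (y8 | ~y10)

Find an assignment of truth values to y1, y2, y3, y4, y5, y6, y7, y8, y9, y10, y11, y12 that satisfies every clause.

y3 occurs only negated in the remaining clauses — set y3 = False.
y4 occurs only negated in the remaining clauses — set y4 = False.
Branch on y1: take y1 = True.
Try y2 = True.
  then y6 is forced to True.
  then y8 is forced to True.
The remaining clauses are satisfied by y5 = True, y7 = True, y9 = False, y10 = True, y11 = True, y12 = True.

y1=T, y2=T, y3=F, y4=F, y5=T, y6=T, y7=T, y8=T, y9=F, y10=T, y11=T, y12=T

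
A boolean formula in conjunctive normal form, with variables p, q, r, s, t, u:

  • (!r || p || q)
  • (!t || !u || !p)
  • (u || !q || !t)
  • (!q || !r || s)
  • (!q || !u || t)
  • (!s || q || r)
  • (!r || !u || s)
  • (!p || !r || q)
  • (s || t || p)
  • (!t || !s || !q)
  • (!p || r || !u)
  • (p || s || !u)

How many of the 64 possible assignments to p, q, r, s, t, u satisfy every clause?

8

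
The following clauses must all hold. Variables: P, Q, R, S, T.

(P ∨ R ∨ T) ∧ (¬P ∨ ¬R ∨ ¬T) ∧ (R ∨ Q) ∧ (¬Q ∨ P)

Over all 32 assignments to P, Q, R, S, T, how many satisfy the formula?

Case analysis on P and R:
  P=1, R=1: remaining (Q,S,T) ∈ {(0,0,0); (0,1,0); (1,0,0); (1,1,0)} — 4.
  P=1, R=0: remaining (Q,S,T) ∈ {(1,0,0); (1,0,1); (1,1,0); (1,1,1)} — 4.
  P=0, R=1: remaining (Q,S,T) ∈ {(0,0,0); (0,0,1); (0,1,0); (0,1,1)} — 4.
  P=0, R=0: a clause becomes empty — 0.
Total: 4 + 4 + 4 + 0 = 12.

12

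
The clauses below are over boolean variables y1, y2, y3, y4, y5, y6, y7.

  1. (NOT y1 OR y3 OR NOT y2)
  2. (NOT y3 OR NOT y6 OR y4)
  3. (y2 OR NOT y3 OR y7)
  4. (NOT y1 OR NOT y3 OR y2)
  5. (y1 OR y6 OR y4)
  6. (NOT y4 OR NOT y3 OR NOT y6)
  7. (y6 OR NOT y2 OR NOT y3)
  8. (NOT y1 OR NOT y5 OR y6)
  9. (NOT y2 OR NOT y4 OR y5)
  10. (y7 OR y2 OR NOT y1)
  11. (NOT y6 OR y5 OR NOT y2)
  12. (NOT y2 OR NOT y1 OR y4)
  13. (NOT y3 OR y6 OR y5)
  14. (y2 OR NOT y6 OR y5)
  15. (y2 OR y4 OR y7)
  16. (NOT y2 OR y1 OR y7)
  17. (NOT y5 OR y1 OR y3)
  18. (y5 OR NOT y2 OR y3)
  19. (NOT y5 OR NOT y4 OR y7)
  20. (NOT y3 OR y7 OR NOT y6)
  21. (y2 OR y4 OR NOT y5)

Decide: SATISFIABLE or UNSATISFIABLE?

SATISFIABLE

Pure literal: y7 appears only positively; assign y7 = True.
Branch on y1: take y1 = False.
Branch on y2: take y2 = False.
The remaining clauses are satisfied by y3 = True, y4 = True, y5 = True, y6 = False.
Every clause has at least one true literal under this assignment.
So y1=0, y2=0, y3=1, y4=1, y5=1, y6=0, y7=1 is a satisfying assignment.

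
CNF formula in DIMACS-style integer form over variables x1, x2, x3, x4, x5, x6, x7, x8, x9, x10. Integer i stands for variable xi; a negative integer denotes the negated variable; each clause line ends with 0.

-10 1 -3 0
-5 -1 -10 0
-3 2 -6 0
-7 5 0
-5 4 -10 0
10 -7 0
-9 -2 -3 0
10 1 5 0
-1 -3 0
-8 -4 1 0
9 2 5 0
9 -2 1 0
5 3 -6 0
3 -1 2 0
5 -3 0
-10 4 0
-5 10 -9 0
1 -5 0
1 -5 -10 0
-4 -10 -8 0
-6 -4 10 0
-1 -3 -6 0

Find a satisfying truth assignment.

Pure literal: x6 appears only negated; assign x6 = False.
Pure literal: x7 appears only negated; assign x7 = False.
Branch on x1: take x1 = True.
  then x3 is forced to False.
  then x2 is forced to True.
For the remaining variables, x4 = True, x5 = False, x8 = True, x9 = False, x10 = False works.
Check each clause:
  1. {¬x10, x1, ¬x3} — x1 is true.
  2. {¬x10, ¬x1, ¬x5} — ¬x5 is true.
  3. {x2, ¬x6, ¬x3} — ¬x6 is true.
  4. {¬x7, x5} — ¬x7 is true.
  5. {¬x5, ¬x10, x4} — ¬x5 is true.
  6. {¬x7, x10} — ¬x7 is true.
  7. {¬x2, ¬x9, ¬x3} — ¬x3 is true.
  8. {x10, x1, x5} — x1 is true.
  9. {¬x1, ¬x3} — ¬x3 is true.
  10. {x1, ¬x8, ¬x4} — x1 is true.
  11. {x5, x2, x9} — x2 is true.
  12. {¬x2, x1, x9} — x1 is true.
  13. {¬x6, x3, x5} — ¬x6 is true.
  14. {¬x1, x3, x2} — x2 is true.
  15. {x5, ¬x3} — ¬x3 is true.
  16. {¬x10, x4} — x4 is true.
  17. {x10, ¬x9, ¬x5} — ¬x5 is true.
  18. {¬x5, x1} — x1 is true.
  19. {x1, ¬x5, ¬x10} — x1 is true.
  20. {¬x10, ¬x8, ¬x4} — ¬x10 is true.
  21. {x10, ¬x6, ¬x4} — ¬x6 is true.
  22. {¬x6, ¬x3, ¬x1} — ¬x6 is true.

x1=True, x2=True, x3=False, x4=True, x5=False, x6=False, x7=False, x8=True, x9=False, x10=False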